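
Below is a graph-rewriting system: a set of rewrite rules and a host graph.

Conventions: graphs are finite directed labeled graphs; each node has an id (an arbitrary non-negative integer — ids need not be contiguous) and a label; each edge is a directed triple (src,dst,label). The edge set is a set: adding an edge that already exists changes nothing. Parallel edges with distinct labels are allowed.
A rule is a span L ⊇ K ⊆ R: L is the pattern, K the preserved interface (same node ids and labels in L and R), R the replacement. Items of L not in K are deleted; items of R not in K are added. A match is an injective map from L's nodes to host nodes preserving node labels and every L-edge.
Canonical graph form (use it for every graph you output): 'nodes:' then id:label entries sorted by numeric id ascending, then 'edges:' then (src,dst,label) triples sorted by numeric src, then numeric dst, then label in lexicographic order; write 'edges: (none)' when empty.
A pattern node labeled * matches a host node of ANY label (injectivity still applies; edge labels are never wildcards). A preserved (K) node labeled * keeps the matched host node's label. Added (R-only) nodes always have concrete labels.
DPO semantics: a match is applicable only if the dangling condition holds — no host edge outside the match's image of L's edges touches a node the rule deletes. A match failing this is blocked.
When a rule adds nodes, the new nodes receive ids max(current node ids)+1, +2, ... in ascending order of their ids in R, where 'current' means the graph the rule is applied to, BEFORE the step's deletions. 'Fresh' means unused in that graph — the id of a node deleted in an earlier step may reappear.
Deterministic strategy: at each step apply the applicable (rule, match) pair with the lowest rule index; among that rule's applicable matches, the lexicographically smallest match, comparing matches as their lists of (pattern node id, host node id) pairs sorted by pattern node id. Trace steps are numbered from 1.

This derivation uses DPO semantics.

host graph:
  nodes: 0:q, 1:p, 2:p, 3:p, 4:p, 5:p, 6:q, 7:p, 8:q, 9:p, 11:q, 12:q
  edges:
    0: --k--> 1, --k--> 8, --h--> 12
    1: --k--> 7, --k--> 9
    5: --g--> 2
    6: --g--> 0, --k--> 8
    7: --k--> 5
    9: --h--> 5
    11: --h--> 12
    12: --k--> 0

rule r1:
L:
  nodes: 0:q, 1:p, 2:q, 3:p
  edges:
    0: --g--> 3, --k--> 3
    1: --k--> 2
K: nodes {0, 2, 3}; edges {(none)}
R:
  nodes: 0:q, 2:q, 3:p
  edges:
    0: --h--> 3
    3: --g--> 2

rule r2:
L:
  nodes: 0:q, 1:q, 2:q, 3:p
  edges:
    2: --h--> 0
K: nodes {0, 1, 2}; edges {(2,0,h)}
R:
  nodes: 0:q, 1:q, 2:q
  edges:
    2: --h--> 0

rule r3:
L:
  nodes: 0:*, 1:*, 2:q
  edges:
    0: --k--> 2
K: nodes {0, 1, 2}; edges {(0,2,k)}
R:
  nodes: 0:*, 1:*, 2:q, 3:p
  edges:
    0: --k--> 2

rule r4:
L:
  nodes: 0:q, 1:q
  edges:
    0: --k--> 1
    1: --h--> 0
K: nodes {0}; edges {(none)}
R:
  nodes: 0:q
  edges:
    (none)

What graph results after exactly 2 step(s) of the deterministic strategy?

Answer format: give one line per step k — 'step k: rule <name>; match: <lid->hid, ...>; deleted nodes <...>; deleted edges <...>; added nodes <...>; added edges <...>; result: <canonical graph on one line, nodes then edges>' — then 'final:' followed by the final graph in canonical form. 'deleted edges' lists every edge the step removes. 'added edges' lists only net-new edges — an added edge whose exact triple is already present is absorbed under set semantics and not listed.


step 1: rule r2; match: 0->12, 1->0, 2->11, 3->3; deleted nodes 3; deleted edges (none); added nodes (none); added edges (none); result: nodes: 0:q, 1:p, 2:p, 4:p, 5:p, 6:q, 7:p, 8:q, 9:p, 11:q, 12:q edges: (0,1,k); (0,8,k); (0,12,h); (1,7,k); (1,9,k); (5,2,g); (6,0,g); (6,8,k); (7,5,k); (9,5,h); (11,12,h); (12,0,k)
step 2: rule r2; match: 0->12, 1->0, 2->11, 3->4; deleted nodes 4; deleted edges (none); added nodes (none); added edges (none); result: nodes: 0:q, 1:p, 2:p, 5:p, 6:q, 7:p, 8:q, 9:p, 11:q, 12:q edges: (0,1,k); (0,8,k); (0,12,h); (1,7,k); (1,9,k); (5,2,g); (6,0,g); (6,8,k); (7,5,k); (9,5,h); (11,12,h); (12,0,k)
final:
nodes: 0:q, 1:p, 2:p, 5:p, 6:q, 7:p, 8:q, 9:p, 11:q, 12:q
edges: (0,1,k); (0,8,k); (0,12,h); (1,7,k); (1,9,k); (5,2,g); (6,0,g); (6,8,k); (7,5,k); (9,5,h); (11,12,h); (12,0,k)


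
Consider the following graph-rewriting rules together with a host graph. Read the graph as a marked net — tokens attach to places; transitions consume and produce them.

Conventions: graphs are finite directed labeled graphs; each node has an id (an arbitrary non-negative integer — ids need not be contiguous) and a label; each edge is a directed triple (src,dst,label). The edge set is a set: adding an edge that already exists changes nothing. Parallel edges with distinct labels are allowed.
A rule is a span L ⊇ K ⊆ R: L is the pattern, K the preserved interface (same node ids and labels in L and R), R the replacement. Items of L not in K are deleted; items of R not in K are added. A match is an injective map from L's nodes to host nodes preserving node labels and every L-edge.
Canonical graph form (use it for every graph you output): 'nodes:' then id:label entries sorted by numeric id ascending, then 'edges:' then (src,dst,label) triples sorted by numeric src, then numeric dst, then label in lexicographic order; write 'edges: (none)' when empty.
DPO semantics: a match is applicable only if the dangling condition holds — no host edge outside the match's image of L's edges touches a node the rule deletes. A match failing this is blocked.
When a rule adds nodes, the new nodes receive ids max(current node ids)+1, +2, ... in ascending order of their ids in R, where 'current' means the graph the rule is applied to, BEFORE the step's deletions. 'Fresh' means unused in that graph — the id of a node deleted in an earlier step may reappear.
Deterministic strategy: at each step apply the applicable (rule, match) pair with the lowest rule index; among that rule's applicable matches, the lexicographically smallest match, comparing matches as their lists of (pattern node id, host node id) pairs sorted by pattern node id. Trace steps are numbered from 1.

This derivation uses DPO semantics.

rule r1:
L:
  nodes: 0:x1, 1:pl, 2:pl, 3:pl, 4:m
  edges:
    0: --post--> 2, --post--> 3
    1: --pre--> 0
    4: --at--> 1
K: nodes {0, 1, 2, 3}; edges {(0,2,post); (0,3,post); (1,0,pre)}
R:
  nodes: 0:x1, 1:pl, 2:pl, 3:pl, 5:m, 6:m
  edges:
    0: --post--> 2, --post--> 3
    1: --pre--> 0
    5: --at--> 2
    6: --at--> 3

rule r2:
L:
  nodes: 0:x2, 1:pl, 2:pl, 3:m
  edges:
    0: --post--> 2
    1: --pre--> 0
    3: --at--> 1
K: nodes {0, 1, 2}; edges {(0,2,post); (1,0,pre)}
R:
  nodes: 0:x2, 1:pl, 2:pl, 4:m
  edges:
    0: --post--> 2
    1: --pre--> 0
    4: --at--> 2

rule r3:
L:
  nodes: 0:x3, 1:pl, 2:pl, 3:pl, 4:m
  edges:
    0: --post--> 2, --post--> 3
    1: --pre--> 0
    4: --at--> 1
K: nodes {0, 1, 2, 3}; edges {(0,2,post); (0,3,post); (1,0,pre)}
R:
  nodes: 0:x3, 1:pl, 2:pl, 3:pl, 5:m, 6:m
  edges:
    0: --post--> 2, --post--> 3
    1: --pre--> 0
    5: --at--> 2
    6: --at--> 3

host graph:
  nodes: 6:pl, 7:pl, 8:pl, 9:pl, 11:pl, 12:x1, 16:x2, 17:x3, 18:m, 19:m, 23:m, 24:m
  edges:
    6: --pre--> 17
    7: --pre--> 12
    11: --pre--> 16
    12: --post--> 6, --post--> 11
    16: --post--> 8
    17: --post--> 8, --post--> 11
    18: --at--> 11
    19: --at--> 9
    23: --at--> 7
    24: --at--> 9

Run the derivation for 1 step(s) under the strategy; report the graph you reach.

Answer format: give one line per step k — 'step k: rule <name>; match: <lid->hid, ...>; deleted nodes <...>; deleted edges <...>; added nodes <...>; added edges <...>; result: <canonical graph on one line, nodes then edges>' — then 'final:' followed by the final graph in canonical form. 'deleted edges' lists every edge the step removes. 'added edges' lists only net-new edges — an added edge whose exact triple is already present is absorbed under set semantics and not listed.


step 1: rule r1; match: 0->12, 1->7, 2->6, 3->11, 4->23; deleted nodes 23; deleted edges (23,7,at); added nodes 25, 26; added edges (25,6,at); (26,11,at); result: nodes: 6:pl, 7:pl, 8:pl, 9:pl, 11:pl, 12:x1, 16:x2, 17:x3, 18:m, 19:m, 24:m, 25:m, 26:m edges: (6,17,pre); (7,12,pre); (11,16,pre); (12,6,post); (12,11,post); (16,8,post); (17,8,post); (17,11,post); (18,11,at); (19,9,at); (24,9,at); (25,6,at); (26,11,at)
final:
nodes: 6:pl, 7:pl, 8:pl, 9:pl, 11:pl, 12:x1, 16:x2, 17:x3, 18:m, 19:m, 24:m, 25:m, 26:m
edges: (6,17,pre); (7,12,pre); (11,16,pre); (12,6,post); (12,11,post); (16,8,post); (17,8,post); (17,11,post); (18,11,at); (19,9,at); (24,9,at); (25,6,at); (26,11,at)


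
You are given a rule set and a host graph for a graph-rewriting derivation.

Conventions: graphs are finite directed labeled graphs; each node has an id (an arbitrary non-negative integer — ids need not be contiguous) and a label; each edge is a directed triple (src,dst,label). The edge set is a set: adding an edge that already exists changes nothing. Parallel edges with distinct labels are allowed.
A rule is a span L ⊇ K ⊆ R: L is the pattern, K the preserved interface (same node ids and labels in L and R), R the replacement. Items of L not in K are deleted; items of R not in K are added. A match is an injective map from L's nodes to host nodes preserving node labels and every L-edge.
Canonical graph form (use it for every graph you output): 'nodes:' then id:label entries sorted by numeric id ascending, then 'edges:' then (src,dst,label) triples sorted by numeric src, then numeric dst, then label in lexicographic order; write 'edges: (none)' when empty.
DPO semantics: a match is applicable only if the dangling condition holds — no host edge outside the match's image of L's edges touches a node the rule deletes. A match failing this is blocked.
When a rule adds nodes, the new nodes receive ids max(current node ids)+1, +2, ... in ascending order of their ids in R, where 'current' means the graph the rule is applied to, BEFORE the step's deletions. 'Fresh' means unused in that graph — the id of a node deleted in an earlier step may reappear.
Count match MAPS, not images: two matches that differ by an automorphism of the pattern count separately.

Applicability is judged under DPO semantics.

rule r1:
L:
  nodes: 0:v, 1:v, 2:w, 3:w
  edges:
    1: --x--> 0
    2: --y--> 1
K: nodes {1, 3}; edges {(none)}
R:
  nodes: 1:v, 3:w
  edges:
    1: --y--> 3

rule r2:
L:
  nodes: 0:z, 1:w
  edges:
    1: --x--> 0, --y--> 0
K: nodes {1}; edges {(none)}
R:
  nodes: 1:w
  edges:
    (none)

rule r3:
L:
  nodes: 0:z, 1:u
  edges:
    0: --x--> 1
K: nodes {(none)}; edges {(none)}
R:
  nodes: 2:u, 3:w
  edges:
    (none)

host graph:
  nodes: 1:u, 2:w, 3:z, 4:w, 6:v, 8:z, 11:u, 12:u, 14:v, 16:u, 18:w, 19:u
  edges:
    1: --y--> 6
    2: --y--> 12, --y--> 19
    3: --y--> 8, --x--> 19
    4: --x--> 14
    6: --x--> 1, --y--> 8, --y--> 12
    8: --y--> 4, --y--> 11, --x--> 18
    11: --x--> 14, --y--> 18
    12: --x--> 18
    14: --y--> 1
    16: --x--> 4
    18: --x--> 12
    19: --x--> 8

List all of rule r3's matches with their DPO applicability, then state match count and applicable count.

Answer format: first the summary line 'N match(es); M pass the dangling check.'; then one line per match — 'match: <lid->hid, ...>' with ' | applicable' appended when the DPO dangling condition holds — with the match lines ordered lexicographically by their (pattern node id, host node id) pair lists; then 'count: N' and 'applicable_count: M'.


1 match(es); 0 pass the dangling check.
match: 0->3, 1->19
count: 1
applicable_count: 0


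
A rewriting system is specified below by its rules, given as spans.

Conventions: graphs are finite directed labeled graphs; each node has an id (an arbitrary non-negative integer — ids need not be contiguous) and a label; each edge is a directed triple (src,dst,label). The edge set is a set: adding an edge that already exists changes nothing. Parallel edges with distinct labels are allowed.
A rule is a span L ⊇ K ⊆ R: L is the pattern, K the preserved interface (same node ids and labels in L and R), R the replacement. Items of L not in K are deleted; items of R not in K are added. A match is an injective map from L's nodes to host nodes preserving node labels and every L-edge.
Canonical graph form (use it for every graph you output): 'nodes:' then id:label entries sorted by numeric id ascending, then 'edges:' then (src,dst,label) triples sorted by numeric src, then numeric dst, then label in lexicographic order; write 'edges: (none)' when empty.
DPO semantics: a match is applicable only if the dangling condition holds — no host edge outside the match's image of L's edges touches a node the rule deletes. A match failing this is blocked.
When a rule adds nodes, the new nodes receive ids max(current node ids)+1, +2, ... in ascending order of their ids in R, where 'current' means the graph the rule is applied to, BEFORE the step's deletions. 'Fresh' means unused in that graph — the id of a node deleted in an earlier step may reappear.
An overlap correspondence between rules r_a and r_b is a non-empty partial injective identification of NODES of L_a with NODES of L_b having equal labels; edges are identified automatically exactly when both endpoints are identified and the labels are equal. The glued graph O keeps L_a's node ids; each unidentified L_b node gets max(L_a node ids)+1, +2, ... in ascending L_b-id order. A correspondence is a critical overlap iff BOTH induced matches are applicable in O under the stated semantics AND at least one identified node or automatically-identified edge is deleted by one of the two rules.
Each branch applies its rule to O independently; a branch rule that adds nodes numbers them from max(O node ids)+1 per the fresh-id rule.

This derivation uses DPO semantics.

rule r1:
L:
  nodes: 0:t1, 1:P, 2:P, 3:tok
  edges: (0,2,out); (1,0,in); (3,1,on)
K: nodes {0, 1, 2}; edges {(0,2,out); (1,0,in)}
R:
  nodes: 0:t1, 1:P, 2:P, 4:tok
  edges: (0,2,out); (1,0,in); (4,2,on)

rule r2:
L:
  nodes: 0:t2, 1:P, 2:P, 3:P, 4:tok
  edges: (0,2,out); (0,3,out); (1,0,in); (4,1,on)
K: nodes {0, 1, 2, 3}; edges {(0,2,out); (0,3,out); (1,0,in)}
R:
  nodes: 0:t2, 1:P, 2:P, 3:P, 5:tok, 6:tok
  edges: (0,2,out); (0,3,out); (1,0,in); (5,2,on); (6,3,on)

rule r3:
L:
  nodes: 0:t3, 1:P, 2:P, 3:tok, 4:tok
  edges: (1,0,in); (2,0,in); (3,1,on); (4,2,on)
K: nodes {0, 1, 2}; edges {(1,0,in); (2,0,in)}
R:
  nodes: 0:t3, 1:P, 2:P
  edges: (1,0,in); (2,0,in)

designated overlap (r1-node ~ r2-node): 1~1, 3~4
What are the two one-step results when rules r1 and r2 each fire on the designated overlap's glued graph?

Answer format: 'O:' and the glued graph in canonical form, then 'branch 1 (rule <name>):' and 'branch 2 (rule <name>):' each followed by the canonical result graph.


O:
nodes: 0:t1, 1:P, 2:P, 3:tok, 4:t2, 5:P, 6:P
edges: (0,2,out); (1,0,in); (1,4,in); (3,1,on); (4,5,out); (4,6,out)
branch 1 (rule r1):
nodes: 0:t1, 1:P, 2:P, 4:t2, 5:P, 6:P, 7:tok
edges: (0,2,out); (1,0,in); (1,4,in); (4,5,out); (4,6,out); (7,2,on)
branch 2 (rule r2):
nodes: 0:t1, 1:P, 2:P, 4:t2, 5:P, 6:P, 7:tok, 8:tok
edges: (0,2,out); (1,0,in); (1,4,in); (4,5,out); (4,6,out); (7,5,on); (8,6,on)


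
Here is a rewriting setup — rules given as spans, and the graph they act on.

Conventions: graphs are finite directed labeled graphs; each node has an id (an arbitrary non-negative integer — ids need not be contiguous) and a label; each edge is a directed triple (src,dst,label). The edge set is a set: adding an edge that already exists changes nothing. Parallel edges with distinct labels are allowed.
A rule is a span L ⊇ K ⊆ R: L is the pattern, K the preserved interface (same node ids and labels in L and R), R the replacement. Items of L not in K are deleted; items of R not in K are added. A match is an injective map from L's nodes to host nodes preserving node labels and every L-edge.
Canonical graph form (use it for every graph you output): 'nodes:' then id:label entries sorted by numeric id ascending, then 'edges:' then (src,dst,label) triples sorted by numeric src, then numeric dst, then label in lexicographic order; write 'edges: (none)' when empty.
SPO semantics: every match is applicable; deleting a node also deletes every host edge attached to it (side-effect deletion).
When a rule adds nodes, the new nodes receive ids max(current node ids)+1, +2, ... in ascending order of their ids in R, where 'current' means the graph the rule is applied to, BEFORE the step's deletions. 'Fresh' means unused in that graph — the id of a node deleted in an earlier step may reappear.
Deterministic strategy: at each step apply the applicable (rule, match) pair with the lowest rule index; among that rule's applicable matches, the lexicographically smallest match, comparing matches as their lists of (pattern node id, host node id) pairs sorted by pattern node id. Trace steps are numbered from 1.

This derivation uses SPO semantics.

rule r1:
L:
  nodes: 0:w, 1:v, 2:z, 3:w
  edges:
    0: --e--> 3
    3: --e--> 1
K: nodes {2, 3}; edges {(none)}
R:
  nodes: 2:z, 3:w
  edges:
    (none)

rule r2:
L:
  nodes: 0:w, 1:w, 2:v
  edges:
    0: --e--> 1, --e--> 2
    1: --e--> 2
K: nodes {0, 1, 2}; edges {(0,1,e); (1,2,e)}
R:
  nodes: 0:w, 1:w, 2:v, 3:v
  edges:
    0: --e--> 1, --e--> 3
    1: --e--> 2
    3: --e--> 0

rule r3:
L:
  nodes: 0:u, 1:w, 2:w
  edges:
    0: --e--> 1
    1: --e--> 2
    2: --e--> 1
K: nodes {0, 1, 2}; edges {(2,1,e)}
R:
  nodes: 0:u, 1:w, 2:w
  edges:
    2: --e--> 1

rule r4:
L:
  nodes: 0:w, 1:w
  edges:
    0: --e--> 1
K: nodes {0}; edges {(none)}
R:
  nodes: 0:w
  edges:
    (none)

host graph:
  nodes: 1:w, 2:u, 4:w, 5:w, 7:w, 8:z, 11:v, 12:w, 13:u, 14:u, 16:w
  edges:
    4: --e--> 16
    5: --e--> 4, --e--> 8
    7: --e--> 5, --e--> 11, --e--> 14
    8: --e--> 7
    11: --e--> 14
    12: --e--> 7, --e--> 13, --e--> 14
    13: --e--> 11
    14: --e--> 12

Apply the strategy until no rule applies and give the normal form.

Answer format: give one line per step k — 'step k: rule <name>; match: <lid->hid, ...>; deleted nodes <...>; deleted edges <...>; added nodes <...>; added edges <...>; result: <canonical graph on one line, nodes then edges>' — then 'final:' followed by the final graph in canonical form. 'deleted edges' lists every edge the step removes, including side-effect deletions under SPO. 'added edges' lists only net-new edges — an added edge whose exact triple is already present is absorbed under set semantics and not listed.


step 1: rule r1; match: 0->12, 1->11, 2->8, 3->7; deleted nodes 11, 12; deleted edges (7,11,e); (11,14,e); (12,7,e); (12,13,e); (12,14,e); (13,11,e); (14,12,e); added nodes (none); added edges (none); result: nodes: 1:w, 2:u, 4:w, 5:w, 7:w, 8:z, 13:u, 14:u, 16:w edges: (4,16,e); (5,4,e); (5,8,e); (7,5,e); (7,14,e); (8,7,e)
step 2: rule r4; match: 0->4, 1->16; deleted nodes 16; deleted edges (4,16,e); added nodes (none); added edges (none); result: nodes: 1:w, 2:u, 4:w, 5:w, 7:w, 8:z, 13:u, 14:u edges: (5,4,e); (5,8,e); (7,5,e); (7,14,e); (8,7,e)
step 3: rule r4; match: 0->5, 1->4; deleted nodes 4; deleted edges (5,4,e); added nodes (none); added edges (none); result: nodes: 1:w, 2:u, 5:w, 7:w, 8:z, 13:u, 14:u edges: (5,8,e); (7,5,e); (7,14,e); (8,7,e)
step 4: rule r4; match: 0->7, 1->5; deleted nodes 5; deleted edges (5,8,e); (7,5,e); added nodes (none); added edges (none); result: nodes: 1:w, 2:u, 7:w, 8:z, 13:u, 14:u edges: (7,14,e); (8,7,e)
final:
nodes: 1:w, 2:u, 7:w, 8:z, 13:u, 14:u
edges: (7,14,e); (8,7,e)


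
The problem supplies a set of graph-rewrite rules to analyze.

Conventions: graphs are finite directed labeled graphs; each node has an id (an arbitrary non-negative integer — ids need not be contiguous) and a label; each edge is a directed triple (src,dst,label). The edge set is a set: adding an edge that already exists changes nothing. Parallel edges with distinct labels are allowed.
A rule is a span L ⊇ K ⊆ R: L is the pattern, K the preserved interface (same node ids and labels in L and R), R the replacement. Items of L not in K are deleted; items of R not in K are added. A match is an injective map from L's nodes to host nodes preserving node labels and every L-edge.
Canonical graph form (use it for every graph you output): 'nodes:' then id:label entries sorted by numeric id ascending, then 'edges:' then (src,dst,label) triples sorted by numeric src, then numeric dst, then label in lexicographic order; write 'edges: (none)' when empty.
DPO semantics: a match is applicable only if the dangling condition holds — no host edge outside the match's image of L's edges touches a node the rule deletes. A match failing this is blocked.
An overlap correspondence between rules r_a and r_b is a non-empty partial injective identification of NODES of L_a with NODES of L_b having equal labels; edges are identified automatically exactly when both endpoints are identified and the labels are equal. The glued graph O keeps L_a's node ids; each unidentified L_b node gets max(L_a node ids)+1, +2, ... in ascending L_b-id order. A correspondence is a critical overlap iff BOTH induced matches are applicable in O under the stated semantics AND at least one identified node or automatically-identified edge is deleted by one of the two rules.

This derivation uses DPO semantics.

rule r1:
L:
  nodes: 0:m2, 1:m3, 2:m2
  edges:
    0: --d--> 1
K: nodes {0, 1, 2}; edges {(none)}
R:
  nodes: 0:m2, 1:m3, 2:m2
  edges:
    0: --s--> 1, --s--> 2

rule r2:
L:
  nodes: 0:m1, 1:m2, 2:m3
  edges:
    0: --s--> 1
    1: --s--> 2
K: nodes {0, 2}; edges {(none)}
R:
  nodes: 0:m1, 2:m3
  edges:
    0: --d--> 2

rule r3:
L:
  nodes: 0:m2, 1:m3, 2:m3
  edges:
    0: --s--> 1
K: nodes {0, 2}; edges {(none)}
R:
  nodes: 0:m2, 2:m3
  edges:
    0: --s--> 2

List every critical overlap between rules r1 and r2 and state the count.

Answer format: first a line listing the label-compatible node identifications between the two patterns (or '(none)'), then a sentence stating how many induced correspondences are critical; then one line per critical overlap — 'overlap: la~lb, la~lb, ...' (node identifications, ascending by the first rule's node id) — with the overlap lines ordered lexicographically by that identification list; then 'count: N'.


label-compatible node identifications between L(r1) and L(r2): 0~1, 1~2, 2~1
2 of the induced correspondences are critical overlaps of r1 and r2.
overlap: 1~2, 2~1
overlap: 2~1
count: 2


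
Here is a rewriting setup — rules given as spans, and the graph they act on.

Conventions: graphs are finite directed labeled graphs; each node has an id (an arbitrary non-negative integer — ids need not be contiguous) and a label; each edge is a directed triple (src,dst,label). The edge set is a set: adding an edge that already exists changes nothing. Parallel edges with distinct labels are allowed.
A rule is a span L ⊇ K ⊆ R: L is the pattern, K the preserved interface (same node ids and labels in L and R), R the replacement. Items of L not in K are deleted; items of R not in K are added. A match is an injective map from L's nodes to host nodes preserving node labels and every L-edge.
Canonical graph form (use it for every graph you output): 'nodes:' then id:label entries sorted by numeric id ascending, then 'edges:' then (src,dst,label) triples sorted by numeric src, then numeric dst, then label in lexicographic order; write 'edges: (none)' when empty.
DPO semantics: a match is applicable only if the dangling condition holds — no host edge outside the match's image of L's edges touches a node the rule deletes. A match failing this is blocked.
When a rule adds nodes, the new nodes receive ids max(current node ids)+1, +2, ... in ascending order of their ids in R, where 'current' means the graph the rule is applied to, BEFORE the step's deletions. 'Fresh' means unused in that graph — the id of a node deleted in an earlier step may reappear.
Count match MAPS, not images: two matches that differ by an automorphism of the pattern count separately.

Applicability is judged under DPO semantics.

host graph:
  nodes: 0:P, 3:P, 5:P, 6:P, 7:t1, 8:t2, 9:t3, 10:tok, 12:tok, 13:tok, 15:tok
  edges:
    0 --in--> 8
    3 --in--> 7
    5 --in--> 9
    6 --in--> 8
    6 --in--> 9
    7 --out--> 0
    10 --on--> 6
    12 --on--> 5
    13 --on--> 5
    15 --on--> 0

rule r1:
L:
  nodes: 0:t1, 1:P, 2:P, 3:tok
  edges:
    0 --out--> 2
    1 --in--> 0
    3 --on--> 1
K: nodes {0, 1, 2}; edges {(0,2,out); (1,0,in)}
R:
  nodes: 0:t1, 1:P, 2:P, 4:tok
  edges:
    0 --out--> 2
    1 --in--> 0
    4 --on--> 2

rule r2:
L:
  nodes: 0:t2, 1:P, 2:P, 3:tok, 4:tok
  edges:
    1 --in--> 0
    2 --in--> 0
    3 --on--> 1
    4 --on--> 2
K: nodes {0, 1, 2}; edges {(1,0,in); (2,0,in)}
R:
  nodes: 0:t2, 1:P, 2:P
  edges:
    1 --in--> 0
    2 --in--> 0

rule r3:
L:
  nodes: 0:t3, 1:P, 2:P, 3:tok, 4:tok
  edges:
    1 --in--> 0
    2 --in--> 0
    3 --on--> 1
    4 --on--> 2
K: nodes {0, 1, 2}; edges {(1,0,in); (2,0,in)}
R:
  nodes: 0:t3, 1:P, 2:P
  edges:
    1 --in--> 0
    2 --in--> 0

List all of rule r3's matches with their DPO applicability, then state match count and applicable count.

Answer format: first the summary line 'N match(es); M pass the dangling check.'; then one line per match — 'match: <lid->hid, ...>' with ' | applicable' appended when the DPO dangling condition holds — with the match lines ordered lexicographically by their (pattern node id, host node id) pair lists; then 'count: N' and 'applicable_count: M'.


4 match(es); 4 pass the dangling check.
match: 0->9, 1->5, 2->6, 3->12, 4->10 | applicable
match: 0->9, 1->5, 2->6, 3->13, 4->10 | applicable
match: 0->9, 1->6, 2->5, 3->10, 4->12 | applicable
match: 0->9, 1->6, 2->5, 3->10, 4->13 | applicable
count: 4
applicable_count: 4


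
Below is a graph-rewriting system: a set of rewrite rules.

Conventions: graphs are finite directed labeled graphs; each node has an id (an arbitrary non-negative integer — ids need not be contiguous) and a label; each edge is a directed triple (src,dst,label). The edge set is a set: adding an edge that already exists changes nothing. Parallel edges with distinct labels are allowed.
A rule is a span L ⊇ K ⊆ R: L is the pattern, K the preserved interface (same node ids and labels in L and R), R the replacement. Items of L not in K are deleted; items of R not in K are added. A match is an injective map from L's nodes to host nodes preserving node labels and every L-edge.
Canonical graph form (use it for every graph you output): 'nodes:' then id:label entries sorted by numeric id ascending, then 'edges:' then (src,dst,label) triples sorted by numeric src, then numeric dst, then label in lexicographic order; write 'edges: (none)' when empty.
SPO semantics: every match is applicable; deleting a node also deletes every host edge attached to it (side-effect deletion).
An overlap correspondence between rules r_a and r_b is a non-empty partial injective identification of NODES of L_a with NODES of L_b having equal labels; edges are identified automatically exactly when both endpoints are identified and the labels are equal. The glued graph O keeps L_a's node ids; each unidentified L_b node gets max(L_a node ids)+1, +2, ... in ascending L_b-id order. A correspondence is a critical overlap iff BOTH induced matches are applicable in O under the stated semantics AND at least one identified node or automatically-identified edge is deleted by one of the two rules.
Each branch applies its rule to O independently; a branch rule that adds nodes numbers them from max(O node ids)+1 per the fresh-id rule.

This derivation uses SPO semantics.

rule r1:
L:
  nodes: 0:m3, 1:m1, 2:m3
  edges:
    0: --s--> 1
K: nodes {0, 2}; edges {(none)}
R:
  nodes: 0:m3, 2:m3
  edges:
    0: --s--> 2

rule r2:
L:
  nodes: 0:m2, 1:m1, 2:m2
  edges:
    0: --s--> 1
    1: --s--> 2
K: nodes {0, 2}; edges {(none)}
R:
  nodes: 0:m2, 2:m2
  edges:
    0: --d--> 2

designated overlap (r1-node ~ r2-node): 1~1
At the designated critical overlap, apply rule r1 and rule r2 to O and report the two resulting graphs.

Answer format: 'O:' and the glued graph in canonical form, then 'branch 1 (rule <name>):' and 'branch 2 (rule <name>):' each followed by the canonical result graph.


O:
nodes: 0:m3, 1:m1, 2:m3, 3:m2, 4:m2
edges: (0,1,s); (1,4,s); (3,1,s)
branch 1 (rule r1):
nodes: 0:m3, 2:m3, 3:m2, 4:m2
edges: (0,2,s)
branch 2 (rule r2):
nodes: 0:m3, 2:m3, 3:m2, 4:m2
edges: (3,4,d)


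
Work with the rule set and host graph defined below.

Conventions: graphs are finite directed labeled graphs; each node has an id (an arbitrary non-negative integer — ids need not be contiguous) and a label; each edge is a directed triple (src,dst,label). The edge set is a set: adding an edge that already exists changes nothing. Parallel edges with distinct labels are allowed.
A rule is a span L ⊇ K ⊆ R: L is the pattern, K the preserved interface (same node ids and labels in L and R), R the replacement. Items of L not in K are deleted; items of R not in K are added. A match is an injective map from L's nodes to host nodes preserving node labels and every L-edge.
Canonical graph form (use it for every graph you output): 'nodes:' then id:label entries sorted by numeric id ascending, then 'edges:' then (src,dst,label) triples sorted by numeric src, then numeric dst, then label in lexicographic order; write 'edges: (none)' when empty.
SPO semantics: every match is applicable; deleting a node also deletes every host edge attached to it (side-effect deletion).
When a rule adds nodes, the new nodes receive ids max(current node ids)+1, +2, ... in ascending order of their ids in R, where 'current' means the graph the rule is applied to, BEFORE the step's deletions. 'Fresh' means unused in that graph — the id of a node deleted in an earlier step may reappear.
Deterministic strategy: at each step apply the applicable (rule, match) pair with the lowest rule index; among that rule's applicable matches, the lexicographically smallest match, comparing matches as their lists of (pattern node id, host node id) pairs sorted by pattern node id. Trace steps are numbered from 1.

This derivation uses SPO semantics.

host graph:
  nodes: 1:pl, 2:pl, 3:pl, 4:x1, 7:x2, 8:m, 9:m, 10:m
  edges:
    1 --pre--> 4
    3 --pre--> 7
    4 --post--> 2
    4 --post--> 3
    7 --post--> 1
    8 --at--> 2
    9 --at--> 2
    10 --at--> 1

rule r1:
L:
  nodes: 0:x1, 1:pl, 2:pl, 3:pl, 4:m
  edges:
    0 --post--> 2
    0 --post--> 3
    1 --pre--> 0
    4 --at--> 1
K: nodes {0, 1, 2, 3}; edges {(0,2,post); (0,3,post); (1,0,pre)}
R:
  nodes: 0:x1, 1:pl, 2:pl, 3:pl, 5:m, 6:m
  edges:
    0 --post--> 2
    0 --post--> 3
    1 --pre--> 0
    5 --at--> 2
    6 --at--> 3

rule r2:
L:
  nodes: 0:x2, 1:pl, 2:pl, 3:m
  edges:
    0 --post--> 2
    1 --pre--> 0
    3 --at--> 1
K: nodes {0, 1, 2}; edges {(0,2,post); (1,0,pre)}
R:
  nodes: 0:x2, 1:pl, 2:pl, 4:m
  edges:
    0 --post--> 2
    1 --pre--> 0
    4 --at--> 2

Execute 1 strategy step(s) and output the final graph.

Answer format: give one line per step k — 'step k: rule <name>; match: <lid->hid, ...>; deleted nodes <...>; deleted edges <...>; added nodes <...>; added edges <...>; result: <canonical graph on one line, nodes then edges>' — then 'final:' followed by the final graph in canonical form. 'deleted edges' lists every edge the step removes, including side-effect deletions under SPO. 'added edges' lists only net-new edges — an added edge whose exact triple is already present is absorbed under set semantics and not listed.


step 1: rule r1; match: 0->4, 1->1, 2->2, 3->3, 4->10; deleted nodes 10; deleted edges (10,1,at); added nodes 11, 12; added edges (11,2,at); (12,3,at); result: nodes: 1:pl, 2:pl, 3:pl, 4:x1, 7:x2, 8:m, 9:m, 11:m, 12:m edges: (1,4,pre); (3,7,pre); (4,2,post); (4,3,post); (7,1,post); (8,2,at); (9,2,at); (11,2,at); (12,3,at)
final:
nodes: 1:pl, 2:pl, 3:pl, 4:x1, 7:x2, 8:m, 9:m, 11:m, 12:m
edges: (1,4,pre); (3,7,pre); (4,2,post); (4,3,post); (7,1,post); (8,2,at); (9,2,at); (11,2,at); (12,3,at)


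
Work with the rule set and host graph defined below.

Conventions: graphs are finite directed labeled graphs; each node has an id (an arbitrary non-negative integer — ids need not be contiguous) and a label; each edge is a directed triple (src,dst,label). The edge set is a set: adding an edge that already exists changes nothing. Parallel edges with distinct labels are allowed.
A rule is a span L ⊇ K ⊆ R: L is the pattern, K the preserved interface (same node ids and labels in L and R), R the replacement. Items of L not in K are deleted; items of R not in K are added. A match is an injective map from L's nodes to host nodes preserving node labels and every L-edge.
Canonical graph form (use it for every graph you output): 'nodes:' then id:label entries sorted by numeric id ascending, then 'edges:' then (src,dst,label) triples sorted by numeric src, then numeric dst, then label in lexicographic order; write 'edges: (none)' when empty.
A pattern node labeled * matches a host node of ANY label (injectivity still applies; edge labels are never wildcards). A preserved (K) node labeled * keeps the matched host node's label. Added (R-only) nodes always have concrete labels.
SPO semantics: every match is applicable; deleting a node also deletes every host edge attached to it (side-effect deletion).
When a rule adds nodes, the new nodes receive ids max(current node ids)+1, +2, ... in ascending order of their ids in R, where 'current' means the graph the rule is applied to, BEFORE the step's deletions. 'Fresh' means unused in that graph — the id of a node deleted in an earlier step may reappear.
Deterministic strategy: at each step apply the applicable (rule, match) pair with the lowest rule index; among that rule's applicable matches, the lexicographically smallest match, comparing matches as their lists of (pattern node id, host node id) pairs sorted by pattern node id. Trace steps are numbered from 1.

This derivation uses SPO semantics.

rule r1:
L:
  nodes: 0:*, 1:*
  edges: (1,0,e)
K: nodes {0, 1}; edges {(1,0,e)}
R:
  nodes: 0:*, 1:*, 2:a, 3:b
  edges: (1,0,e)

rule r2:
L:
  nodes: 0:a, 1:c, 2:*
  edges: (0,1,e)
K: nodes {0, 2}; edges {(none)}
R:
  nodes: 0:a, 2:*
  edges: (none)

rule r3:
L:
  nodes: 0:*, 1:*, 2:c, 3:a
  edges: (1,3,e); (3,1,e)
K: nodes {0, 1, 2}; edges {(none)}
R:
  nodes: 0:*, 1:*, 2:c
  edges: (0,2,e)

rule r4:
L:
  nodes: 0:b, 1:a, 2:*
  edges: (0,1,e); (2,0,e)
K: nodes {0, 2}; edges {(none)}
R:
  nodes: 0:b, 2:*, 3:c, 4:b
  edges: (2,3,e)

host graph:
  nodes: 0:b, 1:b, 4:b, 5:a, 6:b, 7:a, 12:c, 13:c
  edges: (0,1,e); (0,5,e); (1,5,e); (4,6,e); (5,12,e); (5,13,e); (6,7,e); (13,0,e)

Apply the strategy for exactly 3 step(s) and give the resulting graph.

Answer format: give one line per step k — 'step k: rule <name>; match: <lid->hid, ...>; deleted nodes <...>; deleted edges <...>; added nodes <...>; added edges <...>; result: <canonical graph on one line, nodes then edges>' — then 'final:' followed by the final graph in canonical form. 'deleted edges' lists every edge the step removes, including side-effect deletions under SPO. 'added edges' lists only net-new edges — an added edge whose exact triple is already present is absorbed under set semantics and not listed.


step 1: rule r1; match: 0->0, 1->13; deleted nodes (none); deleted edges (none); added nodes 14, 15; added edges (none); result: nodes: 0:b, 1:b, 4:b, 5:a, 6:b, 7:a, 12:c, 13:c, 14:a, 15:b edges: (0,1,e); (0,5,e); (1,5,e); (4,6,e); (5,12,e); (5,13,e); (6,7,e); (13,0,e)
step 2: rule r1; match: 0->0, 1->13; deleted nodes (none); deleted edges (none); added nodes 16, 17; added edges (none); result: nodes: 0:b, 1:b, 4:b, 5:a, 6:b, 7:a, 12:c, 13:c, 14:a, 15:b, 16:a, 17:b edges: (0,1,e); (0,5,e); (1,5,e); (4,6,e); (5,12,e); (5,13,e); (6,7,e); (13,0,e)
step 3: rule r1; match: 0->0, 1->13; deleted nodes (none); deleted edges (none); added nodes 18, 19; added edges (none); result: nodes: 0:b, 1:b, 4:b, 5:a, 6:b, 7:a, 12:c, 13:c, 14:a, 15:b, 16:a, 17:b, 18:a, 19:b edges: (0,1,e); (0,5,e); (1,5,e); (4,6,e); (5,12,e); (5,13,e); (6,7,e); (13,0,e)
final:
nodes: 0:b, 1:b, 4:b, 5:a, 6:b, 7:a, 12:c, 13:c, 14:a, 15:b, 16:a, 17:b, 18:a, 19:b
edges: (0,1,e); (0,5,e); (1,5,e); (4,6,e); (5,12,e); (5,13,e); (6,7,e); (13,0,e)


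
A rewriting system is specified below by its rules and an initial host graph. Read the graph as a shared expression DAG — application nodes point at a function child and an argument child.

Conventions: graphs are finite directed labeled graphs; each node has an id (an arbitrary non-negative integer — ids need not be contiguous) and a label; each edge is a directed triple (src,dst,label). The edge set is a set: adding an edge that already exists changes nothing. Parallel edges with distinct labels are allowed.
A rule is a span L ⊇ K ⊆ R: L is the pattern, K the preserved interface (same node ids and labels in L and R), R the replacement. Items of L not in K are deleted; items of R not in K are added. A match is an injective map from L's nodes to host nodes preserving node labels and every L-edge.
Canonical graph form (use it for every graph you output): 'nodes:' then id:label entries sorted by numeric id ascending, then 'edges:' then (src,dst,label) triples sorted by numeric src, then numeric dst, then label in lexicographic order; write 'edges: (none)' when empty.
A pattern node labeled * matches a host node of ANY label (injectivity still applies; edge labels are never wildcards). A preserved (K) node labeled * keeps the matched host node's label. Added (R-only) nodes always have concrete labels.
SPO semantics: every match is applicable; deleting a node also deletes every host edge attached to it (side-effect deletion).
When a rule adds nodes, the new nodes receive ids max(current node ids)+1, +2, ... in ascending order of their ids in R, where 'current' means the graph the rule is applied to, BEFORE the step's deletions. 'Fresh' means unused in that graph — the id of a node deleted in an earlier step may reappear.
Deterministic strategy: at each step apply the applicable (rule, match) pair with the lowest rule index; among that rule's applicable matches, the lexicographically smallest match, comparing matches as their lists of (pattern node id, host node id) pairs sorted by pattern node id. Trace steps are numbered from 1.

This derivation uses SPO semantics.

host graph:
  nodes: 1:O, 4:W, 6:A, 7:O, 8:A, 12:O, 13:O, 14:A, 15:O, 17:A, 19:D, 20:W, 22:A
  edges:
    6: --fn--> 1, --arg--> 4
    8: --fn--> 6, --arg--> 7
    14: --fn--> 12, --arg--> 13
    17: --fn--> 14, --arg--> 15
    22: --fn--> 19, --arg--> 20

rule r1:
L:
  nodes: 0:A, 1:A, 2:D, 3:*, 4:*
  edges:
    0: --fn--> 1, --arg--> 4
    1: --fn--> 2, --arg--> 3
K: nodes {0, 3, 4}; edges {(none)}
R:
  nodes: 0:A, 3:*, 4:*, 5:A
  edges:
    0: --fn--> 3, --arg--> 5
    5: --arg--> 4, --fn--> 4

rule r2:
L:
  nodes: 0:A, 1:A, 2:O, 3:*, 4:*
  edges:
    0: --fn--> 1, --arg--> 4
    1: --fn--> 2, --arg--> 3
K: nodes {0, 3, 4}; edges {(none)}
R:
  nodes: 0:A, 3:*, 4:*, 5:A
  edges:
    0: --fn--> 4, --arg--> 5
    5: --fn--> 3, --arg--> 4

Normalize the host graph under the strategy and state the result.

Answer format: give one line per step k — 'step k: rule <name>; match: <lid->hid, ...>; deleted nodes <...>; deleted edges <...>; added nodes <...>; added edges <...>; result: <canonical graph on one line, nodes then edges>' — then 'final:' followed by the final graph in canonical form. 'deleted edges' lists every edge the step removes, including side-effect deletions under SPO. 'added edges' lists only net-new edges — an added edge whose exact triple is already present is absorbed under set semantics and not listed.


step 1: rule r2; match: 0->8, 1->6, 2->1, 3->4, 4->7; deleted nodes 1, 6; deleted edges (6,1,fn); (6,4,arg); (8,6,fn); (8,7,arg); added nodes 23; added edges (8,7,fn); (8,23,arg); (23,4,fn); (23,7,arg); result: nodes: 4:W, 7:O, 8:A, 12:O, 13:O, 14:A, 15:O, 17:A, 19:D, 20:W, 22:A, 23:A edges: (8,7,fn); (8,23,arg); (14,12,fn); (14,13,arg); (17,14,fn); (17,15,arg); (22,19,fn); (22,20,arg); (23,4,fn); (23,7,arg)
step 2: rule r2; match: 0->17, 1->14, 2->12, 3->13, 4->15; deleted nodes 12, 14; deleted edges (14,12,fn); (14,13,arg); (17,14,fn); (17,15,arg); added nodes 24; added edges (17,15,fn); (17,24,arg); (24,13,fn); (24,15,arg); result: nodes: 4:W, 7:O, 8:A, 13:O, 15:O, 17:A, 19:D, 20:W, 22:A, 23:A, 24:A edges: (8,7,fn); (8,23,arg); (17,15,fn); (17,24,arg); (22,19,fn); (22,20,arg); (23,4,fn); (23,7,arg); (24,13,fn); (24,15,arg)
final:
nodes: 4:W, 7:O, 8:A, 13:O, 15:O, 17:A, 19:D, 20:W, 22:A, 23:A, 24:A
edges: (8,7,fn); (8,23,arg); (17,15,fn); (17,24,arg); (22,19,fn); (22,20,arg); (23,4,fn); (23,7,arg); (24,13,fn); (24,15,arg)
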